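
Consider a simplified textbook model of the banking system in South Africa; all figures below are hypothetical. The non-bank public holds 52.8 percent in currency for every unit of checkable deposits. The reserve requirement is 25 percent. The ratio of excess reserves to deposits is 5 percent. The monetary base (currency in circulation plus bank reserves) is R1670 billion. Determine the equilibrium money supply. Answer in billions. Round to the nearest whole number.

R3082 billion

The money multiplier is m = (1 + c) / (rr + e + c) = (1 + 0.528) / (0.25 + 0.05 + 0.528) ≈ 1.84541.
So M = m × MB = 1.84541 × 1670 = 3081.8347 billion.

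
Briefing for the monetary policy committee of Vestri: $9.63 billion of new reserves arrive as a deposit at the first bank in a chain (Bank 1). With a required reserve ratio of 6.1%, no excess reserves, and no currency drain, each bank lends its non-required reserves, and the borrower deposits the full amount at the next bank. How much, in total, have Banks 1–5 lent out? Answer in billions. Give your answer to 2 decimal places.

Bank i lends (1 − rr)^i of the original deposit: Bank 1 lends 9.63·0.9390 ≈ 9.0426, Bank 2 lends 9.63·0.9390² ≈ 8.4910, and so on.
Summing a geometric series: total = 9.63·[0.9390·(1 − 0.9390^5) / (1 − 0.9390)] ≈ 40.0232 billion.

$40.02 billion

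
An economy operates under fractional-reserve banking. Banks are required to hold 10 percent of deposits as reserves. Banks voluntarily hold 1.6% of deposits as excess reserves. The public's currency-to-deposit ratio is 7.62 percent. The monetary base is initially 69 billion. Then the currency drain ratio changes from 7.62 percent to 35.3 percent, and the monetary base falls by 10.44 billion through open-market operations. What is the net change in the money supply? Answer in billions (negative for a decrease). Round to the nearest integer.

-217 billion

Before: m₁ = (1 + 0.0762) / (0.1 + 0.016 + 0.0762) ≈ 5.5994, MB₁ = 69, so M₁ = 5.5994 × 69 = 386.3586 billion.
After: m₂ = (1 + 0.353) / (0.1 + 0.016 + 0.353) ≈ 2.8849, MB₂ = 69 − 10.44 = 58.56, so M₂ = 2.8849 × 58.56 ≈ 168.9397 billion.
ΔM = M₂ − M₁ = 168.9397 − 386.3586 = -217.4189 billion.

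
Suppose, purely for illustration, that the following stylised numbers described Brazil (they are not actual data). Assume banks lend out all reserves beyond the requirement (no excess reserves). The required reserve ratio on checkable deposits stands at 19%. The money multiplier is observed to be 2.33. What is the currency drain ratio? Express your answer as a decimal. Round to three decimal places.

0.419

Using m = 2.33. From m = (1 + c)/(c + rr + e), rearranging gives 1 + c = m·(c + rr + e), so c·(1 − m) = m·(rr + e) − 1.
Hence c = [m·(rr + e) − 1]/(1 − m) = [2.33 × (0.19 + 0) − 1] / (1 − 2.33) ≈ 0.419023.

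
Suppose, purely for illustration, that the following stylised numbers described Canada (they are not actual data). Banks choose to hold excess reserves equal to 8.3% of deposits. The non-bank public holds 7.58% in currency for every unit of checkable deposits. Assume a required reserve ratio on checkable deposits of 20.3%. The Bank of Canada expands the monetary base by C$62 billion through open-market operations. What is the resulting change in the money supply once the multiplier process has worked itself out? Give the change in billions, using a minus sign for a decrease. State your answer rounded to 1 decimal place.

C$184.4 billion

The money multiplier is m = (1 + c) / (rr + e + c) = (1 + 0.0758) / (0.203 + 0.083 + 0.0758) ≈ 2.9735.
The purchase adds 62 billion of base, so ΔM = m × ΔMB = 2.9735 × (+62) = 184.357 billion.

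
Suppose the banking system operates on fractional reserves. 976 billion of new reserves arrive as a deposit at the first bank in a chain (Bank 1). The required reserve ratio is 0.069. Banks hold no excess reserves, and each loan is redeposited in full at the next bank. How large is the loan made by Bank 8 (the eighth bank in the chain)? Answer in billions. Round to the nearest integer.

551 billion

Each bank lends a fraction (1 − rr) = 0.9310 of the deposit it receives, so Bank 8 receives 976·0.9310^7 and lends 976·0.9310^8 ≈ 550.8676 billion.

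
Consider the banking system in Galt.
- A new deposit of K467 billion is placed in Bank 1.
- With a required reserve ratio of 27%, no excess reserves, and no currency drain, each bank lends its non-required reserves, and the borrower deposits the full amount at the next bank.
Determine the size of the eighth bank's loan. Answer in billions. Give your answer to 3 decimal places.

Each bank lends a fraction (1 − rr) = 0.7300 of the deposit it receives, so Bank 8 receives 467·0.7300^7 and lends 467·0.7300^8 ≈ 37.6617 billion.

K37.662 billion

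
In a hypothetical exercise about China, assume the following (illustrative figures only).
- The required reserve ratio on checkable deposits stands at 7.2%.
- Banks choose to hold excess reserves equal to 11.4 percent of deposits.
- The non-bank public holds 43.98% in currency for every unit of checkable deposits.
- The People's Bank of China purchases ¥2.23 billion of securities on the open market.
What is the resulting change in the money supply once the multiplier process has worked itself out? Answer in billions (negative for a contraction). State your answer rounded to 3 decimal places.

¥5.131 billion

The money multiplier is m = (1 + c) / (rr + e + c) = (1 + 0.4398) / (0.072 + 0.114 + 0.4398) ≈ 2.30074.
The purchase adds 2.23 billion of base, so ΔM = m × ΔMB = 2.30074 × (+2.23) ≈ 5.1307 billion.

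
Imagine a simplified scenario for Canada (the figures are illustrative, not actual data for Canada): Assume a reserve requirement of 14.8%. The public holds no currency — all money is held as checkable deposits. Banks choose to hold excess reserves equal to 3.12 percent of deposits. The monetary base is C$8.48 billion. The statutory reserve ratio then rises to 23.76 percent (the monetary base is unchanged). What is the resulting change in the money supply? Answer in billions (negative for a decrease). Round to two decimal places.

-15.77 billion

Initially m₁ = 1 / (0.148 + 0.0312) ≈ 5.5804, so M₁ = 5.5804 × 8.48 ≈ 47.3218 billion.
After the change m₂ = 1 / (0.2376 + 0.0312) ≈ 3.7202, so M₂ = 3.7202 × 8.48 ≈ 31.5473 billion.
ΔM = M₂ − M₁ = 31.5473 − 47.3218 = -15.7745 billion.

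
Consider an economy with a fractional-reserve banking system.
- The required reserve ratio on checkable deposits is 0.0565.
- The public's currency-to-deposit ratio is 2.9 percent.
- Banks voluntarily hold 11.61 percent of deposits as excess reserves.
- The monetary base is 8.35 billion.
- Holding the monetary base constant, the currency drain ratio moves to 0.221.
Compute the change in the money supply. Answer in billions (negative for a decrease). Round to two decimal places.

Initially m₁ = (1 + 0.029) / (0.0565 + 0.1161 + 0.029) ≈ 5.1042, so M₁ = 5.1042 × 8.35 ≈ 42.6201 billion.
After the change m₂ = (1 + 0.221) / (0.0565 + 0.1161 + 0.221) ≈ 3.1021, so M₂ = 3.1021 × 8.35 ≈ 25.9025 billion.
ΔM = M₂ − M₁ = 25.9025 − 42.6201 = -16.7176 billion.

-16.72 billion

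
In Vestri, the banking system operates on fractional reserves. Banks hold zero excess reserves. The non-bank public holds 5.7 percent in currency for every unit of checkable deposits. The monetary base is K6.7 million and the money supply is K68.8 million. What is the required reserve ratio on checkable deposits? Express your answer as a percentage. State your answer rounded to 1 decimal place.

4.6%

Using m = M/MB = 68.8/6.7 ≈ 10.268657. Since m = (1 + c)/(c + rr + e), the denominator satisfies c + rr + e = (1 + c)/m = (1 + 0.057) / 10.268657 ≈ 0.102935.
With c = 0.057 and e = 0, the required reserve ratio on checkable deposits is 0.102935 − 0.057 − 0 = 0.045935.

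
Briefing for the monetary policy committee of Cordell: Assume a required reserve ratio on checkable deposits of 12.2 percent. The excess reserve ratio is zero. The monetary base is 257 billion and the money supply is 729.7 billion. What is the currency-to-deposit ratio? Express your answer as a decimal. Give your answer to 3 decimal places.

0.355

Using m = M/MB = 729.7/257 ≈ 2.839300. From m = (1 + c)/(c + rr + e), rearranging gives 1 + c = m·(c + rr + e), so c·(1 − m) = m·(rr + e) − 1.
Hence c = [m·(rr + e) − 1]/(1 − m) = [2.839300 × (0.122 + 0) − 1] / (1 − 2.839300) ≈ 0.355356.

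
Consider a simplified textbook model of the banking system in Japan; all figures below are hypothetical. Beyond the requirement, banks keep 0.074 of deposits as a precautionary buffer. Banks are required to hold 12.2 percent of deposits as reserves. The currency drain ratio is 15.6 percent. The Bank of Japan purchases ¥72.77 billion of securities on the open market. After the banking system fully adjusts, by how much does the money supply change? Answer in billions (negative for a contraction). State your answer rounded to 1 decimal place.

¥239.0 billion

The money multiplier is m = (1 + c) / (rr + e + c) = (1 + 0.156) / (0.122 + 0.074 + 0.156) ≈ 3.2841.
The purchase adds 72.77 billion of base, so ΔM = m × ΔMB = 3.2841 × (+72.77) ≈ 238.984 billion.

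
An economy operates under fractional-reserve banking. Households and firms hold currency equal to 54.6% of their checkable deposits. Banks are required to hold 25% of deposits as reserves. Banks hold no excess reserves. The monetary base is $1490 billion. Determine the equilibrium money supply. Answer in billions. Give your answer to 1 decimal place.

$2893.9 billion

The money multiplier is m = (1 + c) / (rr + c) = (1 + 0.546) / (0.25 + 0.546) ≈ 1.942211.
So M = m × MB = 1.942211 × 1490 ≈ 2893.8944 billion.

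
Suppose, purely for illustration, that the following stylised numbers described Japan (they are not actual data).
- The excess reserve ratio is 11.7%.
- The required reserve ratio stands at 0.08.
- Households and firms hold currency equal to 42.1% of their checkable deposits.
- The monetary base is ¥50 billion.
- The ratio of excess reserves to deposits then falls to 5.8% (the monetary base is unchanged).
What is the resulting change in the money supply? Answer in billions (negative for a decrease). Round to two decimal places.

Initially m₁ = (1 + 0.421) / (0.08 + 0.117 + 0.421) ≈ 2.29935, so M₁ = 2.29935 × 50 = 114.9675 billion.
After the change m₂ = (1 + 0.421) / (0.08 + 0.058 + 0.421) ≈ 2.54204, so M₂ = 2.54204 × 50 = 127.102 billion.
ΔM = M₂ − M₁ = 127.102 − 114.9675 = 12.1345 billion.

¥12.13 billion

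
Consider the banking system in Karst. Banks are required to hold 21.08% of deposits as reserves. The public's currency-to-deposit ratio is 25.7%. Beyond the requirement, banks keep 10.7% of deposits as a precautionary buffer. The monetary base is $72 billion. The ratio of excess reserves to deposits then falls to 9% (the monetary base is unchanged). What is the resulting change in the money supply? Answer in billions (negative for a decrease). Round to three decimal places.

Initially m₁ = (1 + 0.257) / (0.2108 + 0.107 + 0.257) ≈ 2.186848, so M₁ = 2.186848 × 72 ≈ 157.4531 billion.
After the change m₂ = (1 + 0.257) / (0.2108 + 0.09 + 0.257) ≈ 2.253496, so M₂ = 2.253496 × 72 ≈ 162.2517 billion.
ΔM = M₂ − M₁ = 162.2517 − 157.4531 = 4.7986 billion.

$4.799 billion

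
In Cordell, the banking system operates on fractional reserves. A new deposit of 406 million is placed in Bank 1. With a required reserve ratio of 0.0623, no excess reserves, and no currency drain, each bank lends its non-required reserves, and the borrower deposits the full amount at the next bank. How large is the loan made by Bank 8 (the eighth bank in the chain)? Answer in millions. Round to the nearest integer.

243 million

Each bank lends a fraction (1 − rr) = 0.9377 of the deposit it receives, so Bank 8 receives 406·0.9377^7 and lends 406·0.9377^8 ≈ 242.6819 million.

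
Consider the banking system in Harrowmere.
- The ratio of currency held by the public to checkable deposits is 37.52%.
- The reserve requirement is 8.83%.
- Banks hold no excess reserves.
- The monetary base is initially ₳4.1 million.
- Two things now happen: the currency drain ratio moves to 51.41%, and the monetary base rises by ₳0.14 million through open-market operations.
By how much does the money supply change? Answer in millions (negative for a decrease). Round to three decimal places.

-1.508 million

Before: m₁ = (1 + 0.3752) / (0.0883 + 0.3752) ≈ 2.96699, MB₁ = 4.1, so M₁ = 2.96699 × 4.1 ≈ 12.1647 million.
After: m₂ = (1 + 0.5141) / (0.0883 + 0.5141) ≈ 2.51345, MB₂ = 4.1 + 0.14 = 4.24, so M₂ = 2.51345 × 4.24 ≈ 10.657 million.
ΔM = M₂ − M₁ = 10.657 − 12.1647 = -1.5077 million.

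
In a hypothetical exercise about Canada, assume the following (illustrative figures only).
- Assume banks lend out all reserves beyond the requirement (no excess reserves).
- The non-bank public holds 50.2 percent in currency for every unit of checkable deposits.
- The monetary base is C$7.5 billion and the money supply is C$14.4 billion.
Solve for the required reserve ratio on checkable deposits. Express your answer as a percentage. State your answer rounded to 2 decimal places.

28.03%

Using m = M/MB = 14.4/7.5 = 1.920000. Since m = (1 + c)/(c + rr + e), the denominator satisfies c + rr + e = (1 + c)/m = (1 + 0.502) / 1.920000 ≈ 0.782292.
With c = 0.502 and e = 0, the required reserve ratio on checkable deposits is 0.782292 − 0.502 − 0 = 0.280292.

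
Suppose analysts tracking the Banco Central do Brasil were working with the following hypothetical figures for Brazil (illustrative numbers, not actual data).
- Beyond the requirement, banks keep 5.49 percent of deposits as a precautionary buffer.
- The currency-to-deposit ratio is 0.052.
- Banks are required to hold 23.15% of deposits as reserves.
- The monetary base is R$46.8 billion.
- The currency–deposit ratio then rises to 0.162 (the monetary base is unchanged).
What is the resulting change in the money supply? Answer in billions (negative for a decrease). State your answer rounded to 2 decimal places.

-24.21 billion

Initially m₁ = (1 + 0.052) / (0.2315 + 0.0549 + 0.052) ≈ 3.10875, so M₁ = 3.10875 × 46.8 = 145.4895 billion.
After the change m₂ = (1 + 0.162) / (0.2315 + 0.0549 + 0.162) ≈ 2.59144, so M₂ = 2.59144 × 46.8 ≈ 121.2794 billion.
ΔM = M₂ − M₁ = 121.2794 − 145.4895 = -24.2101 billion.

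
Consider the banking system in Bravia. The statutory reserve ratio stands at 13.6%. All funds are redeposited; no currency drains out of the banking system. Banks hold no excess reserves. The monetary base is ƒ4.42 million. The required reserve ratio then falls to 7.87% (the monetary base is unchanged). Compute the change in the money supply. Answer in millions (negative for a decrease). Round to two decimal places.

ƒ23.66 million

Initially m₁ = 1 / (0.136) ≈ 7.3529, so M₁ = 7.3529 × 4.42 ≈ 32.4998 million.
After the change m₂ = 1 / (0.0787) ≈ 12.7065, so M₂ = 12.7065 × 4.42 ≈ 56.1627 million.
ΔM = M₂ − M₁ = 56.1627 − 32.4998 = 23.6629 million.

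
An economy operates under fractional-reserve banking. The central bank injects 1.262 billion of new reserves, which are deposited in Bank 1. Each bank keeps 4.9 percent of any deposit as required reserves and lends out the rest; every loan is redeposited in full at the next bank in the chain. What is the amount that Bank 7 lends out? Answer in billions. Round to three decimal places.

0.888 billion

Each bank lends a fraction (1 − rr) = 0.9510 of the deposit it receives, so Bank 7 receives 1.262·0.9510^6 and lends 1.262·0.9510^7 ≈ 0.8878 billion.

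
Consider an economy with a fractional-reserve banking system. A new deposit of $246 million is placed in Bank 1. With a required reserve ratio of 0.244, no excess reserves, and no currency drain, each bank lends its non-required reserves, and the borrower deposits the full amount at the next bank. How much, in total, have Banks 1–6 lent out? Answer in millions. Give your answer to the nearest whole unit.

$620 million

Bank i lends (1 − rr)^i of the original deposit: Bank 1 lends 246·0.7560 = 185.9760, Bank 2 lends 246·0.7560² ≈ 140.5979, and so on.
Summing a geometric series: total = 246·[0.7560·(1 − 0.7560^6) / (1 − 0.7560)] ≈ 619.8990 million.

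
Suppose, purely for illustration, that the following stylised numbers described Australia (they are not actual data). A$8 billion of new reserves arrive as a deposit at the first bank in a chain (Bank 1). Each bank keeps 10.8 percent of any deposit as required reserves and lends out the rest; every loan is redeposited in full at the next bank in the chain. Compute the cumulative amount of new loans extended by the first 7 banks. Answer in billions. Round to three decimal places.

Bank i lends (1 − rr)^i of the original deposit: Bank 1 lends 8·0.8920 = 7.1360, Bank 2 lends 8·0.8920² ≈ 6.3653, and so on.
Summing a geometric series: total = 8·[0.8920·(1 − 0.8920^7) / (1 − 0.8920)] ≈ 36.3858 billion.

A$36.386 billion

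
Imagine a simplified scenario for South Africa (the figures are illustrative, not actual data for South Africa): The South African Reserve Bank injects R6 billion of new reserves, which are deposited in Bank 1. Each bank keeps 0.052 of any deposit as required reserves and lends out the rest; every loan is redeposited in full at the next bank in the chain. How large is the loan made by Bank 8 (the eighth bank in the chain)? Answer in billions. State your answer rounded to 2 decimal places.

R3.91 billion

Each bank lends a fraction (1 − rr) = 0.9480 of the deposit it receives, so Bank 8 receives 6·0.9480^7 and lends 6·0.9480^8 ≈ 3.9140 billion.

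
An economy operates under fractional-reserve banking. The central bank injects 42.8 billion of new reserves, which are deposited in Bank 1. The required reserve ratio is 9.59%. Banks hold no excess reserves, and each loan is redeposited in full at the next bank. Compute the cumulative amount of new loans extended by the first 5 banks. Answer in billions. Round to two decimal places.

Bank i lends (1 − rr)^i of the original deposit: Bank 1 lends 42.8·0.9041 ≈ 38.6955, Bank 2 lends 42.8·0.9041² ≈ 34.9846, and so on.
Summing a geometric series: total = 42.8·[0.9041·(1 − 0.9041^5) / (1 − 0.9041)] ≈ 159.7598 billion.

159.76 billion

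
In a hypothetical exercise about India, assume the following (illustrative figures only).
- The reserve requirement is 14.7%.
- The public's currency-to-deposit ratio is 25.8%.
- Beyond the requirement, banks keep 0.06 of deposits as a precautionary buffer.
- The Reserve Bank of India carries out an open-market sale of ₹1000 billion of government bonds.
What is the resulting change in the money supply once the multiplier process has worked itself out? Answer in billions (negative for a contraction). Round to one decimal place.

The money multiplier is m = (1 + c) / (rr + e + c) = (1 + 0.258) / (0.147 + 0.06 + 0.258) ≈ 2.70538.
The sale removes 1000 billion of base, so ΔM = m × ΔMB = 2.70538 × (−1000) = -2705.38 billion.

-2705.4 billion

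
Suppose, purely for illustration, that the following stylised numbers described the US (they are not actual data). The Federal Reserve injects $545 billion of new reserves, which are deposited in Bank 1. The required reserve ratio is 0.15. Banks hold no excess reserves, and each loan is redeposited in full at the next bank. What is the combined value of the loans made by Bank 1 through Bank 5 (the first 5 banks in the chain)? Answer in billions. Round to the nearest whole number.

Bank i lends (1 − rr)^i of the original deposit: Bank 1 lends 545·0.8500 = 463.2500, Bank 2 lends 545·0.8500² = 393.7625, and so on.
Summing a geometric series: total = 545·[0.8500·(1 − 0.8500^5) / (1 − 0.8500)] ≈ 1718.0234 billion.

$1718 billion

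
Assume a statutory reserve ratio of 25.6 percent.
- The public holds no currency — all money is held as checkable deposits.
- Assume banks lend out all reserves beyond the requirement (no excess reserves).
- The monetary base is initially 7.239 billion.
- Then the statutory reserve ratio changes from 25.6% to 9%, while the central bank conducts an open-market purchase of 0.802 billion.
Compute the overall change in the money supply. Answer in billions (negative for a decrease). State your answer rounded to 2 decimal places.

61.07 billion

Before: m₁ = 1 / (0.256) ≈ 3.9062, MB₁ = 7.239, so M₁ = 3.9062 × 7.239 ≈ 28.277 billion.
After: m₂ = 1 / (0.09) ≈ 11.1111, MB₂ = 7.239 + 0.802 = 8.041, so M₂ = 11.1111 × 8.041 ≈ 89.3444 billion.
ΔM = M₂ − M₁ = 89.3444 − 28.277 = 61.0674 billion.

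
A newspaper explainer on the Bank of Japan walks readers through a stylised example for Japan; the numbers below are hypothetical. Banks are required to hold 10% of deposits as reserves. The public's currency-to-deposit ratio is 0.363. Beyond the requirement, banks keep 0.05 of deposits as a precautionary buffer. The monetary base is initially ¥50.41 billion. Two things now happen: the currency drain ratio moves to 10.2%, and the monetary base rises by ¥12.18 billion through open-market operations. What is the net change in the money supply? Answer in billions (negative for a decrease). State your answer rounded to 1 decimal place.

¥139.8 billion

Before: m₁ = (1 + 0.363) / (0.1 + 0.05 + 0.363) ≈ 2.6569, MB₁ = 50.41, so M₁ = 2.6569 × 50.41 ≈ 133.9343 billion.
After: m₂ = (1 + 0.102) / (0.1 + 0.05 + 0.102) ≈ 4.3730, MB₂ = 50.41 + 12.18 = 62.59, so M₂ = 4.3730 × 62.59 ≈ 273.7061 billion.
ΔM = M₂ − M₁ = 273.7061 − 133.9343 = 139.7718 billion.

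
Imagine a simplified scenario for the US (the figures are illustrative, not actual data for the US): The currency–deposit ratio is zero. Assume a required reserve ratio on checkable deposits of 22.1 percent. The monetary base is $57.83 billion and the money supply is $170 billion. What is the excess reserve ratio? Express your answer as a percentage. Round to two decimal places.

11.92%

Using m = M/MB = 170/57.83 ≈ 2.939651. Since m = (1 + c)/(c + rr + e), the denominator satisfies c + rr + e = (1 + c)/m = (1 + 0) / 2.939651 ≈ 0.340176.
With c = 0 and rr = 0.221, the excess reserve ratio is 0.340176 − 0 − 0.221 = 0.119176.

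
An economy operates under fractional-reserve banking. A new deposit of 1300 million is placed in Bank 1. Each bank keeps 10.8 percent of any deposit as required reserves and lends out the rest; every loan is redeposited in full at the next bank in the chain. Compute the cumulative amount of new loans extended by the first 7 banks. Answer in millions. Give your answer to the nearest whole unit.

5913 million

Bank i lends (1 − rr)^i of the original deposit: Bank 1 lends 1300·0.8920 = 1159.6000, Bank 2 lends 1300·0.8920² = 1034.3632, and so on.
Summing a geometric series: total = 1300·[0.8920·(1 − 0.8920^7) / (1 − 0.8920)] ≈ 5912.6912 million.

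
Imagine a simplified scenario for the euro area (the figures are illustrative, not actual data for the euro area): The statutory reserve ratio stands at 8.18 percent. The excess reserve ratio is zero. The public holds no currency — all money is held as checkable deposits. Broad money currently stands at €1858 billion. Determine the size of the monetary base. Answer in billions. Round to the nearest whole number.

With no currency drain and no excess reserves, the money multiplier is m = 1/rr = 1/0.0818 ≈ 12.22494.
The monetary base is MB = M / m = 1858 / 12.22494 ≈ 151.9844 billion.

€152 billion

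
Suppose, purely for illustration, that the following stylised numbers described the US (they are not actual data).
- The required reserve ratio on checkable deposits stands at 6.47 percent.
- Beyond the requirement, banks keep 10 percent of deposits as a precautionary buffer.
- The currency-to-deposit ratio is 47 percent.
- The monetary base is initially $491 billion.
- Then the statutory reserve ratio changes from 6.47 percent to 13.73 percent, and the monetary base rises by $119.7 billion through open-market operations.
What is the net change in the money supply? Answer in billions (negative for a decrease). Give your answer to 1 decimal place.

Before: m₁ = (1 + 0.47) / (0.0647 + 0.1 + 0.47) ≈ 2.31605, MB₁ = 491, so M₁ = 2.31605 × 491 ≈ 1137.1806 billion.
After: m₂ = (1 + 0.47) / (0.1373 + 0.1 + 0.47) ≈ 2.07833, MB₂ = 491 + 119.7 = 610.7, so M₂ = 2.07833 × 610.7 ≈ 1269.2361 billion.
ΔM = M₂ − M₁ = 1269.2361 − 1137.1806 = 132.0555 billion.

$132.1 billion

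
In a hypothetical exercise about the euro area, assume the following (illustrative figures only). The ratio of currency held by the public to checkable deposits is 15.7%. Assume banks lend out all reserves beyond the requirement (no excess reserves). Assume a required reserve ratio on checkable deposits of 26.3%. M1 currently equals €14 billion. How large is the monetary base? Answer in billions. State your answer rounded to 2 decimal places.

€5.08 billion

The money multiplier is m = (1 + c) / (rr + c) = (1 + 0.157) / (0.263 + 0.157) ≈ 2.75476.
MB = M / m = 14 / 2.75476 ≈ 5.0821 billion.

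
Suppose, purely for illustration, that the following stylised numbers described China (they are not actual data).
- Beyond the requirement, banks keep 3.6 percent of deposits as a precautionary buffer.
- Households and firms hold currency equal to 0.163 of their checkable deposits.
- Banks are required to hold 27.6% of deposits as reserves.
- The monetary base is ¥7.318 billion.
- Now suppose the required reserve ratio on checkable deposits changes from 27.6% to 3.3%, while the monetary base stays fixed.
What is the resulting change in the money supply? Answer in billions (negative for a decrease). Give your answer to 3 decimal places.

¥18.767 billion

Initially m₁ = (1 + 0.163) / (0.276 + 0.036 + 0.163) ≈ 2.44842, so M₁ = 2.44842 × 7.318 ≈ 17.9175 billion.
After the change m₂ = (1 + 0.163) / (0.033 + 0.036 + 0.163) ≈ 5.01293, so M₂ = 5.01293 × 7.318 ≈ 36.6846 billion.
ΔM = M₂ − M₁ = 36.6846 − 17.9175 = 18.7671 billion.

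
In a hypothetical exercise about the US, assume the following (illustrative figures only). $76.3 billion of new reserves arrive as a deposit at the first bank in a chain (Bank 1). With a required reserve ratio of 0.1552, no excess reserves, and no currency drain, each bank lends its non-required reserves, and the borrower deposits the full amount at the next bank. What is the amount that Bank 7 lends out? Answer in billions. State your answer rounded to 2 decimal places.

$23.43 billion

Each bank lends a fraction (1 − rr) = 0.8448 of the deposit it receives, so Bank 7 receives 76.3·0.8448^6 and lends 76.3·0.8448^7 ≈ 23.4316 billion.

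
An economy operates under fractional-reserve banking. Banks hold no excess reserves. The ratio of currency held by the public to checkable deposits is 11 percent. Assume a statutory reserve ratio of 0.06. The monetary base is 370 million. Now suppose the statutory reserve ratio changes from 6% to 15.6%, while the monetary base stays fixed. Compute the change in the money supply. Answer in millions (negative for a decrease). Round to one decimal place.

Initially m₁ = (1 + 0.11) / (0.06 + 0.11) ≈ 6.52941, so M₁ = 6.52941 × 370 = 2415.8817 million.
After the change m₂ = (1 + 0.11) / (0.156 + 0.11) ≈ 4.17293, so M₂ = 4.17293 × 370 = 1543.9841 million.
ΔM = M₂ − M₁ = 1543.9841 − 2415.8817 = -871.8976 million.

-871.9 million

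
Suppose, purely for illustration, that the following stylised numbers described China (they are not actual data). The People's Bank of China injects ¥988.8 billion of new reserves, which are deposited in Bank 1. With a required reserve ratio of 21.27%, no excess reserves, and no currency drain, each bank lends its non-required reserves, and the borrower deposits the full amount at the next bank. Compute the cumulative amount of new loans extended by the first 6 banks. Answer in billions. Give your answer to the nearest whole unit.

¥2788 billion

Bank i lends (1 − rr)^i of the original deposit: Bank 1 lends 988.8·0.7873 ≈ 778.4822, Bank 2 lends 988.8·0.7873² ≈ 612.8991, and so on.
Summing a geometric series: total = 988.8·[0.7873·(1 − 0.7873^6) / (1 − 0.7873)] ≈ 2788.3901 billion.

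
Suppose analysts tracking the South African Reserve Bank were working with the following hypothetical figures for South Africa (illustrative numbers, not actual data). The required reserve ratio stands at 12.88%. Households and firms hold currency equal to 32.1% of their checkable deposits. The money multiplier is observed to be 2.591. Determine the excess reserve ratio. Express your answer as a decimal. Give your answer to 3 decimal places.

Using m = 2.591. Since m = (1 + c)/(c + rr + e), the denominator satisfies c + rr + e = (1 + c)/m = (1 + 0.321) / 2.591 ≈ 0.509842.
With c = 0.321 and rr = 0.1288, the excess reserve ratio is 0.509842 − 0.321 − 0.1288 = 0.060042.

0.060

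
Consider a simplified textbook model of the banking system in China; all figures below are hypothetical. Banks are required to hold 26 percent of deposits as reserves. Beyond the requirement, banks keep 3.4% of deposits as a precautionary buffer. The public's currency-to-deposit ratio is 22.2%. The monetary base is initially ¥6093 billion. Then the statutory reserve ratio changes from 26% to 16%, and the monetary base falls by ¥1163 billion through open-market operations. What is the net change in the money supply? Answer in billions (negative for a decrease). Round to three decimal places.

Before: m₁ = (1 + 0.222) / (0.26 + 0.034 + 0.222) ≈ 2.3682171, MB₁ = 6093, so M₁ = 2.3682171 × 6093 ≈ 14429.5468 billion.
After: m₂ = (1 + 0.222) / (0.16 + 0.034 + 0.222) = 2.9375000, MB₂ = 6093 − 1163 = 4930, so M₂ = 2.9375000 × 4930 = 14481.875 billion.
ΔM = M₂ − M₁ = 14481.875 − 14429.5468 = 52.3282 billion.

¥52.328 billion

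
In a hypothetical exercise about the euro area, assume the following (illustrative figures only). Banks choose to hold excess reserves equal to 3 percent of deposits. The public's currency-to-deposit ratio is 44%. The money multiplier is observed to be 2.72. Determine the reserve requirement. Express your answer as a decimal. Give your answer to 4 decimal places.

Using m = 2.72. Since m = (1 + c)/(c + rr + e), the denominator satisfies c + rr + e = (1 + c)/m = (1 + 0.44) / 2.72 ≈ 0.529412.
With c = 0.44 and e = 0.03, the reserve requirement is 0.529412 − 0.44 − 0.03 = 0.059412.

0.0594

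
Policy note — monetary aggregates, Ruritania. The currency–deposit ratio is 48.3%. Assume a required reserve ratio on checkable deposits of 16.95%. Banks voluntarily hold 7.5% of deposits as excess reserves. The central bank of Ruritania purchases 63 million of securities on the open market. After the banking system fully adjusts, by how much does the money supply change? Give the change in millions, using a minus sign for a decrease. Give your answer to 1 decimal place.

The money multiplier is m = (1 + c) / (rr + e + c) = (1 + 0.483) / (0.1695 + 0.075 + 0.483) ≈ 2.0385.
The purchase adds 63 million of base, so ΔM = m × ΔMB = 2.0385 × (+63) = 128.4255 million.

128.4 million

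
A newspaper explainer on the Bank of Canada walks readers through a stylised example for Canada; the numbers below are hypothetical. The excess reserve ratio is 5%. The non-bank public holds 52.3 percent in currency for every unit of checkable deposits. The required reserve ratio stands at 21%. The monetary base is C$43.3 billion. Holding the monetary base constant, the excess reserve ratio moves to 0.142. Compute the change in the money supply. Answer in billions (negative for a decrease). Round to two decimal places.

Initially m₁ = (1 + 0.523) / (0.21 + 0.05 + 0.523) ≈ 1.94508, so M₁ = 1.94508 × 43.3 ≈ 84.222 billion.
After the change m₂ = (1 + 0.523) / (0.21 + 0.142 + 0.523) ≈ 1.74057, so M₂ = 1.74057 × 43.3 ≈ 75.3667 billion.
ΔM = M₂ − M₁ = 75.3667 − 84.222 = -8.8553 billion.

-8.86 billion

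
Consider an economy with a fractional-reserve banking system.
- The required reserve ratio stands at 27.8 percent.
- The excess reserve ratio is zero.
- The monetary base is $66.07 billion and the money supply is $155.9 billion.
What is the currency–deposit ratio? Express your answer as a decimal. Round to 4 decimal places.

0.2530

Using m = M/MB = 155.9/66.07 ≈ 2.359619. From m = (1 + c)/(c + rr + e), rearranging gives 1 + c = m·(c + rr + e), so c·(1 − m) = m·(rr + e) − 1.
Hence c = [m·(rr + e) − 1]/(1 − m) = [2.359619 × (0.278 + 0) − 1] / (1 − 2.359619) ≈ 0.253031.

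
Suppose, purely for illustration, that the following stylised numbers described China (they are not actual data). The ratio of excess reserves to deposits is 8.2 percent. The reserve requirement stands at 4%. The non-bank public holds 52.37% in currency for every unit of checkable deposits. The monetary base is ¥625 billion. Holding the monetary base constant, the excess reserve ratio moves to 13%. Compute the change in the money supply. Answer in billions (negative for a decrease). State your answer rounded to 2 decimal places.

Initially m₁ = (1 + 0.5237) / (0.04 + 0.082 + 0.5237) ≈ 2.359765, so M₁ = 2.359765 × 625 ≈ 1474.8531 billion.
After the change m₂ = (1 + 0.5237) / (0.04 + 0.13 + 0.5237) ≈ 2.196483, so M₂ = 2.196483 × 625 ≈ 1372.8019 billion.
ΔM = M₂ − M₁ = 1372.8019 − 1474.8531 = -102.0512 billion.

-102.05 billion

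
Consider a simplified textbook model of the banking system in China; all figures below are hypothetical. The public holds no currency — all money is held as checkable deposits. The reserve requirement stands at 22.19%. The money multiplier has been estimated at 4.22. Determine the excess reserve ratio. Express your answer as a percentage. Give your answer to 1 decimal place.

1.5%

Using m = 4.22. Since m = (1 + c)/(c + rr + e), the denominator satisfies c + rr + e = (1 + c)/m = (1 + 0) / 4.22 ≈ 0.236967.
With c = 0 and rr = 0.2219, the excess reserve ratio is 0.236967 − 0 − 0.2219 = 0.015067.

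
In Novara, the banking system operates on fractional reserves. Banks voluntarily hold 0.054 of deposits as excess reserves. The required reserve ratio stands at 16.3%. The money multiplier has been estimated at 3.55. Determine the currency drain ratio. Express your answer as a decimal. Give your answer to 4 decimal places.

0.0901

Using m = 3.55. From m = (1 + c)/(c + rr + e), rearranging gives 1 + c = m·(c + rr + e), so c·(1 − m) = m·(rr + e) − 1.
Hence c = [m·(rr + e) − 1]/(1 − m) = [3.55 × (0.163 + 0.054) − 1] / (1 − 3.55) ≈ 0.090059.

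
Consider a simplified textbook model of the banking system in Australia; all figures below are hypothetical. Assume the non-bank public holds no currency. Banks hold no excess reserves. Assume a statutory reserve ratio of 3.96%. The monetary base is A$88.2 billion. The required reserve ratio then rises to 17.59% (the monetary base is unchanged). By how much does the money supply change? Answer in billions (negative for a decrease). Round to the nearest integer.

-1726 billion

Initially m₁ = 1 / (0.0396) ≈ 25.2525, so M₁ = 25.2525 × 88.2 = 2227.2705 billion.
After the change m₂ = 1 / (0.1759) ≈ 5.6850, so M₂ = 5.6850 × 88.2 = 501.417 billion.
ΔM = M₂ − M₁ = 501.417 − 2227.2705 = -1725.8535 billion.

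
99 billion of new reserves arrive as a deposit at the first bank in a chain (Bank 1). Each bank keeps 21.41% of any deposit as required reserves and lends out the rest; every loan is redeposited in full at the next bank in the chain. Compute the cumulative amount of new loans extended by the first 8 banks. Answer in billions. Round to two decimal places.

Bank i lends (1 − rr)^i of the original deposit: Bank 1 lends 99·0.7859 = 77.8041, Bank 2 lends 99·0.7859² ≈ 61.1462, and so on.
Summing a geometric series: total = 99·[0.7859·(1 − 0.7859^8) / (1 − 0.7859)] ≈ 310.5168 billion.

310.52 billion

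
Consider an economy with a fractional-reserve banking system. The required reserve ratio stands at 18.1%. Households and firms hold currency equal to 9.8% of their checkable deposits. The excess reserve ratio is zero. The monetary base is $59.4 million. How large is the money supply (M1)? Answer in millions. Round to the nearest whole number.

The money multiplier is m = (1 + c) / (rr + c) = (1 + 0.098) / (0.181 + 0.098) ≈ 3.9355.
So M = m × MB = 3.9355 × 59.4 = 233.7687 million.

$234 million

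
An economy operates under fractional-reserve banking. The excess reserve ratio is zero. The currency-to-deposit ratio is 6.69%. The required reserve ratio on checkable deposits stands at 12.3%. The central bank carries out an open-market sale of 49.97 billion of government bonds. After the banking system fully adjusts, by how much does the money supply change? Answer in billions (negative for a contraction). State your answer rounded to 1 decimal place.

The money multiplier is m = (1 + c) / (rr + c) = (1 + 0.0669) / (0.123 + 0.0669) ≈ 5.6182.
The sale removes 49.97 billion of base, so ΔM = m × ΔMB = 5.6182 × (−49.97) ≈ -280.7415 billion.

-280.7 billion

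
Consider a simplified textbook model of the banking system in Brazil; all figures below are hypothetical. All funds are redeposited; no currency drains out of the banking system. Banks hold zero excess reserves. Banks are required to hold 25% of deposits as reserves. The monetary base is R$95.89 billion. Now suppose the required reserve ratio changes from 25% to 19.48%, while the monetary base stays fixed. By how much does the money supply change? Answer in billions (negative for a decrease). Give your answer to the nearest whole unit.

R$109 billion

Initially m₁ = 1 / (0.25) = 4, so M₁ = 4 × 95.89 = 383.56 billion.
After the change m₂ = 1 / (0.1948) ≈ 5.1335, so M₂ = 5.1335 × 95.89 ≈ 492.2513 billion.
ΔM = M₂ − M₁ = 492.2513 − 383.56 = 108.6913 billion.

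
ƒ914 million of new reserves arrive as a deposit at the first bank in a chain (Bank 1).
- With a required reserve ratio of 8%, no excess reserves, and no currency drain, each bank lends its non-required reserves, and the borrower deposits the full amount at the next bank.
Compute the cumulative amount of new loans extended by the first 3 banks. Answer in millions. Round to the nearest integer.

Bank i lends (1 − rr)^i of the original deposit: Bank 1 lends 914·0.9200 = 840.8800, Bank 2 lends 914·0.9200² = 773.6096, and so on.
Summing a geometric series: total = 914·[0.9200·(1 − 0.9200^3) / (1 − 0.9200)] ≈ 2326.2104 million.

ƒ2326 million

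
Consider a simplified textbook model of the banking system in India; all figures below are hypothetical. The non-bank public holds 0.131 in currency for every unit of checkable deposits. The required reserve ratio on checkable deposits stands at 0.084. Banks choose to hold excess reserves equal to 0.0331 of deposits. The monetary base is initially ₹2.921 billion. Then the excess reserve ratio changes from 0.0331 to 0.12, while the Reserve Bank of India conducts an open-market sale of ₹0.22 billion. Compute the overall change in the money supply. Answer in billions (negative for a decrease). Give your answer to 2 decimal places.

Before: m₁ = (1 + 0.131) / (0.084 + 0.0331 + 0.131) ≈ 4.5586, MB₁ = 2.921, so M₁ = 4.5586 × 2.921 ≈ 13.3157 billion.
After: m₂ = (1 + 0.131) / (0.084 + 0.12 + 0.131) ≈ 3.3761, MB₂ = 2.921 − 0.22 = 2.701, so M₂ = 3.3761 × 2.701 ≈ 9.1188 billion.
ΔM = M₂ − M₁ = 9.1188 − 13.3157 = -4.1969 billion.

-4.20 billion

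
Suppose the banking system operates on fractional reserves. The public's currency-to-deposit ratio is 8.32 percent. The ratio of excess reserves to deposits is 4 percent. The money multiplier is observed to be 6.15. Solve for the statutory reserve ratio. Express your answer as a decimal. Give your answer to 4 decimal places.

Using m = 6.15. Since m = (1 + c)/(c + rr + e), the denominator satisfies c + rr + e = (1 + c)/m = (1 + 0.0832) / 6.15 ≈ 0.176130.
With c = 0.0832 and e = 0.04, the statutory reserve ratio is 0.176130 − 0.0832 − 0.04 = 0.05293.

0.0529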